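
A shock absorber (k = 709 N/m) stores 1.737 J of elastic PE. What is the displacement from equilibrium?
x = √(2·PE/k) = √(2·1.737/709) = 0.07 m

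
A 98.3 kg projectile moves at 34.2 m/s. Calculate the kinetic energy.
KE = ½mv² = ½(98.3)(34.2)² = 57490 J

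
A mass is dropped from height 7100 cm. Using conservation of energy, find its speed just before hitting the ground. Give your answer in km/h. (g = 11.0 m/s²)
Convert to SI: h = 71.0 m
mgh = ½mv² ⇒ v = √(2gh) = √(2·11.0·71.0) = 39.5221 m/s = 142.3 km/h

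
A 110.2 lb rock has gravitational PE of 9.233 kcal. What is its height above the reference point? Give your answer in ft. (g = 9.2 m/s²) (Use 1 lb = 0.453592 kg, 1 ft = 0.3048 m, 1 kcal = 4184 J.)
Convert to SI: m = 49.9858 kg, PE = 38630.9 J
h = PE/(mg) = 38630.9/(49.9858·9.2) = 84.0039 m = 275.6 ft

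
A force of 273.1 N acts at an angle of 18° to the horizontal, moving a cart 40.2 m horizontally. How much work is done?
W = F·d·cosθ = (273.1)(40.2)cos(18°) = 10440 J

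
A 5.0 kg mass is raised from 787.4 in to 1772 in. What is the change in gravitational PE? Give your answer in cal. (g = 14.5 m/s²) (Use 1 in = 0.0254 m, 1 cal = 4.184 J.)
Convert to SI: m = 5.0 kg, Δh = 25.0088 m
ΔPE = mgΔh = (5.0)(14.5)(25.0088) = 1813.14 J = 433.4 cal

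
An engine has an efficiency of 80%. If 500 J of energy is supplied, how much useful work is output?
W_out = η·W_in = 0.8·500 = 400.0 J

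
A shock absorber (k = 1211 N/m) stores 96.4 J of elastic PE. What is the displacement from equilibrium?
x = √(2·PE/k) = √(2·96.4/1211) = 0.399 m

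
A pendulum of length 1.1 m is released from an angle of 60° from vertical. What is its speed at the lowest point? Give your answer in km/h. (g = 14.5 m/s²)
h = L(1 − cosθ) = 1.1(1 − cos60°) = 0.55 m
v = √(2gh) = √(2·14.5·0.55) = 3.99375 m/s = 14.38 km/h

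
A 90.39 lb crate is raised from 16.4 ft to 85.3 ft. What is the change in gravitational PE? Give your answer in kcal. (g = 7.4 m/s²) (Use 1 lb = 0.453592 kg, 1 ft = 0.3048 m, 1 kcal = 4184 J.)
Convert to SI: m = 41.0002 kg, Δh = 21.0007 m
ΔPE = mgΔh = (41.0002)(7.4)(21.0007) = 6371.65 J = 1.523 kcal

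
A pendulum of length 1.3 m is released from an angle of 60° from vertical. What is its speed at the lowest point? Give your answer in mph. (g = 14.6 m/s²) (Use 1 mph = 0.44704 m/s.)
h = L(1 − cosθ) = 1.3(1 − cos60°) = 0.65 m
v = √(2gh) = √(2·14.6·0.65) = 4.3566 m/s = 9.745 mph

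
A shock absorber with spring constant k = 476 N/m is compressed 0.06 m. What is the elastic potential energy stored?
PE = ½kx² = ½(476)(0.06)² = 0.8568 J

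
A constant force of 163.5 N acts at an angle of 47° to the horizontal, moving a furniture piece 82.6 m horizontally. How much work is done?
W = F·d·cosθ = (163.5)(82.6)cos(47°) = 9210 J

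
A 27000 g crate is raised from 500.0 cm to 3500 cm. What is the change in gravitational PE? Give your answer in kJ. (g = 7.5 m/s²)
Convert to SI: m = 27.0 kg, Δh = 30.0 m
ΔPE = mgΔh = (27.0)(7.5)(30.0) = 6075.0 J = 6.075 kJ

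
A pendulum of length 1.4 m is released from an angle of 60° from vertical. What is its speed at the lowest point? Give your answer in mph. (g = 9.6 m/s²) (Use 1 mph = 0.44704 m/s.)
h = L(1 − cosθ) = 1.4(1 − cos60°) = 0.7 m
v = √(2gh) = √(2·9.6·0.7) = 3.66606 m/s = 8.201 mph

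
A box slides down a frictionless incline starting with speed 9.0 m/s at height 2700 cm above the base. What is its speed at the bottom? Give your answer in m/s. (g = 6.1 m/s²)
Convert to SI: v₀ = 9.0 m/s, h = 27.0 m
½mv₀² + mgh = ½mv² ⇒ v = √(v₀² + 2gh) = √(9.0² + 2·6.1·27.0) = 20.26 m/s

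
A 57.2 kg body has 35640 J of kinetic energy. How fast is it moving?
v = √(2·KE/m) = √(2·35640/57.2) = 35.3 m/s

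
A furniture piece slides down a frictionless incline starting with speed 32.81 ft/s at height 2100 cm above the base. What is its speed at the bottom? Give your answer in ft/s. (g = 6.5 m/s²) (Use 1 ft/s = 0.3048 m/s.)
Convert to SI: v₀ = 10.0005 m/s, h = 21.0 m
½mv₀² + mgh = ½mv² ⇒ v = √(v₀² + 2gh) = √(10.0005² + 2·6.5·21.0) = 19.3135 m/s = 63.36 ft/s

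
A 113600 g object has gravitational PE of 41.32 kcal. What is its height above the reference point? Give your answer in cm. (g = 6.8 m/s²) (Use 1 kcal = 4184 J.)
Convert to SI: m = 113.6 kg, PE = 172883 J
h = PE/(mg) = 172883/(113.6·6.8) = 223.802 m = 22380 cm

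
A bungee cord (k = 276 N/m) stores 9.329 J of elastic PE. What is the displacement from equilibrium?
x = √(2·PE/k) = √(2·9.329/276) = 0.26 m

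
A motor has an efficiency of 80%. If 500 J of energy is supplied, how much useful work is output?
W_out = η·W_in = 0.8·500 = 400.0 J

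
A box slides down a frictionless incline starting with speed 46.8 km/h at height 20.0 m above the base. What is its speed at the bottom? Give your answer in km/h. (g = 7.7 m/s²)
Convert to SI: v₀ = 13.0 m/s, h = 20.0 m
½mv₀² + mgh = ½mv² ⇒ v = √(v₀² + 2gh) = √(13.0² + 2·7.7·20.0) = 21.8403 m/s = 78.63 km/h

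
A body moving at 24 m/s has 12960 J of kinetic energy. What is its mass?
m = 2·KE/v² = 2·12960/(24)² = 45.0 kg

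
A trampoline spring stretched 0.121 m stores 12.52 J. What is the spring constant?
k = 2·PE/x² = 2·12.52/(0.121)² = 1710 N/m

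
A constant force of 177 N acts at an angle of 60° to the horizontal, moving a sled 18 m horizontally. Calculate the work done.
W = F·d·cosθ = (177)(18)cos(60°) = 1593 J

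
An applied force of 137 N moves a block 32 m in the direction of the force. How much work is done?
W = F·d = (137)(32) = 4384 J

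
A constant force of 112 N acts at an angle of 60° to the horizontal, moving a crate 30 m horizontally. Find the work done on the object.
W = F·d·cosθ = (112)(30)cos(60°) = 1680 J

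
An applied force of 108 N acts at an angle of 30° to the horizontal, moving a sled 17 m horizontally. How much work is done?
W = F·d·cosθ = (108)(17)cos(30°) = 1590 J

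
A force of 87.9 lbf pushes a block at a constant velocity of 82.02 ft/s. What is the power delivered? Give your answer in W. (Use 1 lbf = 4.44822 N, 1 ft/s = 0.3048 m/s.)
Convert to SI: F = 390.999 N, v = 24.9997 m/s
P = Fv = (390.999)(24.9997) = 9775 W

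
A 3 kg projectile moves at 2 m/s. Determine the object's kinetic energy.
KE = ½mv² = ½(3)(2)² = 6.0 J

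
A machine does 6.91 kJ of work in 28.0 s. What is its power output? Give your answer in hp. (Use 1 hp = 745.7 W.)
Convert to SI: W = 6910.0 J, t = 28.0 s
P = W/t = 6910.0/28.0 = 246.786 W = 0.3309 hp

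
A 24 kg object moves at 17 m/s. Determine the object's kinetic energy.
KE = ½mv² = ½(24)(17)² = 3468.0 J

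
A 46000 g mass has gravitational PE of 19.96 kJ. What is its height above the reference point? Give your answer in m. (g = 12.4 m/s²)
Convert to SI: m = 46.0 kg, PE = 19960.0 J
h = PE/(mg) = 19960.0/(46.0·12.4) = 34.99 m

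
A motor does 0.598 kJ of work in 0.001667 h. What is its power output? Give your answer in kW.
Convert to SI: W = 598.0 J, t = 6.0012 s
P = W/t = 598.0/6.0012 = 99.6467 W = 0.09965 kW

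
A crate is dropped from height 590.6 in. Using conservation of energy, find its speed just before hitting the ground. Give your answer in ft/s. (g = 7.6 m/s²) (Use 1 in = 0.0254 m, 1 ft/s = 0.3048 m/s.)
Convert to SI: h = 15.0012 m
mgh = ½mv² ⇒ v = √(2gh) = √(2·7.6·15.0012) = 15.1003 m/s = 49.54 ft/s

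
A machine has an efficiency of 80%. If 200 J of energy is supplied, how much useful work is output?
W_out = η·W_in = 0.8·200 = 160.0 J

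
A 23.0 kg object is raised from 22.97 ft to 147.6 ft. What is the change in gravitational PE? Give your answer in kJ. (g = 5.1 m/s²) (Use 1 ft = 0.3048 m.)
Convert to SI: m = 23.0 kg, Δh = 37.9872 m
ΔPE = mgΔh = (23.0)(5.1)(37.9872) = 4455.9 J = 4.456 kJ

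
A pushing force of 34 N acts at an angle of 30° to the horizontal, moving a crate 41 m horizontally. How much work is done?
W = F·d·cosθ = (34)(41)cos(30°) = 1207 J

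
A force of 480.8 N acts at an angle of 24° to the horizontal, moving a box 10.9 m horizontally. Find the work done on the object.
W = F·d·cosθ = (480.8)(10.9)cos(24°) = 4788 J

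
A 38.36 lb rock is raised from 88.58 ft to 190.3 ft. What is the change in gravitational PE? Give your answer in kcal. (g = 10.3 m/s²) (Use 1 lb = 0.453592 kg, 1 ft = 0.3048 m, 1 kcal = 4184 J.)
Convert to SI: m = 17.3998 kg, Δh = 31.0043 m
ΔPE = mgΔh = (17.3998)(10.3)(31.0043) = 5556.52 J = 1.328 kcal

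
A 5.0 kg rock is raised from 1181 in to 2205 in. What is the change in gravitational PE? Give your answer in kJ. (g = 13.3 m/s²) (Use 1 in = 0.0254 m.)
Convert to SI: m = 5.0 kg, Δh = 26.0096 m
ΔPE = mgΔh = (5.0)(13.3)(26.0096) = 1729.64 J = 1.73 kJ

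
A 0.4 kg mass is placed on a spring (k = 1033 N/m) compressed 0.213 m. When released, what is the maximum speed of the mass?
½kx² = ½mv² ⇒ v = x√(k/m) = (0.213)√(1033/0.4) = 10.82 m/s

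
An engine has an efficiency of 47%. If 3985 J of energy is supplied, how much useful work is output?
W_out = η·W_in = 0.47·3985 = 1872.95 J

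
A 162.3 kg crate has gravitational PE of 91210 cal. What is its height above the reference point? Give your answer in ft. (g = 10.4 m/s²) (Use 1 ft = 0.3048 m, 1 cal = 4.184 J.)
Convert to SI: m = 162.3 kg, PE = 381623 J
h = PE/(mg) = 381623/(162.3·10.4) = 226.09 m = 741.8 ft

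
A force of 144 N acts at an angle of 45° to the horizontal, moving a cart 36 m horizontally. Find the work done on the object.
W = F·d·cosθ = (144)(36)cos(45°) = 3666 J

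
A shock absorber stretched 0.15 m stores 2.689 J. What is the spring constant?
k = 2·PE/x² = 2·2.689/(0.15)² = 239.0 N/m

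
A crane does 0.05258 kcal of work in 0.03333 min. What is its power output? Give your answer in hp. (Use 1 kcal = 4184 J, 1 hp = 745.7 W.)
Convert to SI: W = 219.995 J, t = 1.9998 s
P = W/t = 219.995/1.9998 = 110.008 W = 0.1475 hp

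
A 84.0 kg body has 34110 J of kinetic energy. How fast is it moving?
v = √(2·KE/m) = √(2·34110/84.0) = 28.5 m/s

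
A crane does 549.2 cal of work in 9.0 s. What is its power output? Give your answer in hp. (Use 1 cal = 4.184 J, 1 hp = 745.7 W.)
Convert to SI: W = 2297.85 J, t = 9.0 s
P = W/t = 2297.85/9.0 = 255.317 W = 0.3424 hp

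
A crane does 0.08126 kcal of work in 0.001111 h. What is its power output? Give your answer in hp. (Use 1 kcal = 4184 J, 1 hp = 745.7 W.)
Convert to SI: W = 339.992 J, t = 3.9996 s
P = W/t = 339.992/3.9996 = 85.0065 W = 0.114 hp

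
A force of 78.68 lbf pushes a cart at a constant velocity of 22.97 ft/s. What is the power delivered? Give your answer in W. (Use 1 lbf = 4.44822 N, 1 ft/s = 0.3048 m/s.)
Convert to SI: F = 349.986 N, v = 7.00126 m/s
P = Fv = (349.986)(7.00126) = 2450 W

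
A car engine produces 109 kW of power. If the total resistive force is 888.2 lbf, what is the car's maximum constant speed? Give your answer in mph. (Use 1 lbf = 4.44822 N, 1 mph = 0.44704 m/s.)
Convert to SI: F = 3950.91 N
P = Fv ⇒ v = P/F = 109000 W/3950.91 N = 27.5886 m/s = 61.71 mph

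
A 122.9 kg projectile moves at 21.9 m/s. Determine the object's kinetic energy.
KE = ½mv² = ½(122.9)(21.9)² = 29470 J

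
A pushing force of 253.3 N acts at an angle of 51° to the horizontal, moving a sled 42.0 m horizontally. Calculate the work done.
W = F·d·cosθ = (253.3)(42.0)cos(51°) = 6695 J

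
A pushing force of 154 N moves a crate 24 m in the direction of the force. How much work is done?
W = F·d = (154)(24) = 3696 J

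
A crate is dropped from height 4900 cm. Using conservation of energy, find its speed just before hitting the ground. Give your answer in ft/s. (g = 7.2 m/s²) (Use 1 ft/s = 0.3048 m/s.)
Convert to SI: h = 49.0 m
mgh = ½mv² ⇒ v = √(2gh) = √(2·7.2·49.0) = 26.5631 m/s = 87.15 ft/s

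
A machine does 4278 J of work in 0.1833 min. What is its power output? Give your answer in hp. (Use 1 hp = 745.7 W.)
Convert to SI: W = 4278.0 J, t = 10.998 s
P = W/t = 4278.0/10.998 = 388.98 W = 0.5216 hp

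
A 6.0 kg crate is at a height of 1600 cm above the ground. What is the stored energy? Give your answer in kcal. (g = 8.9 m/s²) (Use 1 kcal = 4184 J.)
Convert to SI: m = 6.0 kg, h = 16.0 m
PE = mgh = (6.0)(8.9)(16.0) = 854.4 J = 0.2042 kcal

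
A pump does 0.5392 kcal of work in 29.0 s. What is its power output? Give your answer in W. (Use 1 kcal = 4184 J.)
Convert to SI: W = 2256.01 J, t = 29.0 s
P = W/t = 2256.01/29.0 = 77.79 W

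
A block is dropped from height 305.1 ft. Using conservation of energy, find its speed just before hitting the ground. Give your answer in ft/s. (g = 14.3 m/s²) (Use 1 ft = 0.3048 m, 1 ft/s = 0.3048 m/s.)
Convert to SI: h = 92.9945 m
mgh = ½mv² ⇒ v = √(2gh) = √(2·14.3·92.9945) = 51.5717 m/s = 169.2 ft/s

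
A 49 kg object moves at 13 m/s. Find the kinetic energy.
KE = ½mv² = ½(49)(13)² = 4140.5 J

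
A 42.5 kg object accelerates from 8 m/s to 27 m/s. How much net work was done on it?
W = ΔKE = ½m(v₂² − v₁²) = ½(42.5)(27² − 8²) = 14131.25 J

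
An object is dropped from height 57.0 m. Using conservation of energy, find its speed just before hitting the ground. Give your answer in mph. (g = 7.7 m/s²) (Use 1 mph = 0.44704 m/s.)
mgh = ½mv² ⇒ v = √(2gh) = √(2·7.7·57.0) = 29.6277 m/s = 66.28 mph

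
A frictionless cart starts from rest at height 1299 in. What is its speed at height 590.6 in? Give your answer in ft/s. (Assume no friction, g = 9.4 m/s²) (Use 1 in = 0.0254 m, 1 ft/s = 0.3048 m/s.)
Convert to SI: h₁−h₂ = 17.9934 m
mgh₁ = mgh₂ + ½mv² ⇒ v = √(2g(h₁−h₂)) = √(2·9.4·17.9934) = 18.3923 m/s = 60.34 ft/s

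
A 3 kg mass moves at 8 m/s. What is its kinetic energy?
KE = ½mv² = ½(3)(8)² = 96.0 J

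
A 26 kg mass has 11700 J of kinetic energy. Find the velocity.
v = √(2·KE/m) = √(2·11700/26) = 30.0 m/s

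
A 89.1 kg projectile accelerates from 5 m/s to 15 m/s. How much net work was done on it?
W = ΔKE = ½m(v₂² − v₁²) = ½(89.1)(15² − 5²) = 8910.0 J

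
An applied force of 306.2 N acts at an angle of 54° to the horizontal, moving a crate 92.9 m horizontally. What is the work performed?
W = F·d·cosθ = (306.2)(92.9)cos(54°) = 16720 J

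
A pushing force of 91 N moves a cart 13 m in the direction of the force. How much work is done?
W = F·d = (91)(13) = 1183 J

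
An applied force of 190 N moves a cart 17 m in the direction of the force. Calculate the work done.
W = F·d = (190)(17) = 3230 J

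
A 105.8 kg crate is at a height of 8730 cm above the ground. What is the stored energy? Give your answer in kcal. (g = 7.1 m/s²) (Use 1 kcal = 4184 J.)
Convert to SI: m = 105.8 kg, h = 87.3 m
PE = mgh = (105.8)(7.1)(87.3) = 65578.0 J = 15.67 kcal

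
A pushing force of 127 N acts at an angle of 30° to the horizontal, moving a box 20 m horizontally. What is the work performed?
W = F·d·cosθ = (127)(20)cos(30°) = 2200 J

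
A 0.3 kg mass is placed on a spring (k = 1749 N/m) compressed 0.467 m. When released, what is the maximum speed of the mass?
½kx² = ½mv² ⇒ v = x√(k/m) = (0.467)√(1749/0.3) = 35.66 m/s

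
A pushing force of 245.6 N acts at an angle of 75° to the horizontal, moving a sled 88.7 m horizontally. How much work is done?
W = F·d·cosθ = (245.6)(88.7)cos(75°) = 5638 J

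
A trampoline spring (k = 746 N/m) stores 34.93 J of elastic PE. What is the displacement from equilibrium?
x = √(2·PE/k) = √(2·34.93/746) = 0.306 m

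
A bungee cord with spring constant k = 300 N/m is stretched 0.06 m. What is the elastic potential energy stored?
PE = ½kx² = ½(300)(0.06)² = 0.54 J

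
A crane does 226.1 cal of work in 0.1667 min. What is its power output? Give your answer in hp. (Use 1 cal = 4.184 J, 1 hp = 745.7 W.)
Convert to SI: W = 946.002 J, t = 10.002 s
P = W/t = 946.002/10.002 = 94.5813 W = 0.1268 hp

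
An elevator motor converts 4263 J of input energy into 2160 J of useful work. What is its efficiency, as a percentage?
η = W_out/W_in = 2160/4263 = 50.67%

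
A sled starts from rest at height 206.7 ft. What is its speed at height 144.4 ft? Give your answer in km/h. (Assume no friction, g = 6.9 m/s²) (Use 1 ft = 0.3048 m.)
Convert to SI: h₁−h₂ = 18.989 m
mgh₁ = mgh₂ + ½mv² ⇒ v = √(2g(h₁−h₂)) = √(2·6.9·18.989) = 16.1879 m/s = 58.28 km/h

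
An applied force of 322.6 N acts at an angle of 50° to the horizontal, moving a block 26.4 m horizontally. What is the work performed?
W = F·d·cosθ = (322.6)(26.4)cos(50°) = 5474 J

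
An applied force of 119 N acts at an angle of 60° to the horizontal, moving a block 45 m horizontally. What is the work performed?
W = F·d·cosθ = (119)(45)cos(60°) = 2678 J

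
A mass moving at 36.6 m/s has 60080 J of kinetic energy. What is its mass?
m = 2·KE/v² = 2·60080/(36.6)² = 89.7 kg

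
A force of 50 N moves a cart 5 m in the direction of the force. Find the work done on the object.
W = F·d = (50)(5) = 250.0 J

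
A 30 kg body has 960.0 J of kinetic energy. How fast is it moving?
v = √(2·KE/m) = √(2·960.0/30) = 8.0 m/s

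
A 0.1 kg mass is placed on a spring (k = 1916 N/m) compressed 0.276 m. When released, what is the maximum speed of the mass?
½kx² = ½mv² ⇒ v = x√(k/m) = (0.276)√(1916/0.1) = 38.2 m/s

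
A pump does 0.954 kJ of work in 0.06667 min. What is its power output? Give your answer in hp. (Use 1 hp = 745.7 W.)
Convert to SI: W = 954.0 J, t = 4.0002 s
P = W/t = 954.0/4.0002 = 238.488 W = 0.3198 hp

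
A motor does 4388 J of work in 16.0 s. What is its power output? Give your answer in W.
P = W/t = 4388.0/16.0 = 274.3 W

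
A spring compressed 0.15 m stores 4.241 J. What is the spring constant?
k = 2·PE/x² = 2·4.241/(0.15)² = 377.0 N/m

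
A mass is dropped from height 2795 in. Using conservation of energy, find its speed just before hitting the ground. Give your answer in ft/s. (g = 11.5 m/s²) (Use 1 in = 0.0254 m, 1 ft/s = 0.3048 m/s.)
Convert to SI: h = 70.993 m
mgh = ½mv² ⇒ v = √(2gh) = √(2·11.5·70.993) = 40.4084 m/s = 132.6 ft/s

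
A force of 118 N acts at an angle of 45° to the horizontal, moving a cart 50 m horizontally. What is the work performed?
W = F·d·cosθ = (118)(50)cos(45°) = 4172 J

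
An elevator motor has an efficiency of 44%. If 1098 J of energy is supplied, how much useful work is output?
W_out = η·W_in = 0.44·1098 = 483.12 J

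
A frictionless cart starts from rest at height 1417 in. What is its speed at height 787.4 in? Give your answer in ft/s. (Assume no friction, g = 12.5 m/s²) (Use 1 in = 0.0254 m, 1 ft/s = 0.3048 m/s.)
Convert to SI: h₁−h₂ = 15.9918 m
mgh₁ = mgh₂ + ½mv² ⇒ v = √(2g(h₁−h₂)) = √(2·12.5·15.9918) = 19.9949 m/s = 65.6 ft/s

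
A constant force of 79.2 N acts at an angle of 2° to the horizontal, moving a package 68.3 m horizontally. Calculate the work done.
W = F·d·cosθ = (79.2)(68.3)cos(2°) = 5406 J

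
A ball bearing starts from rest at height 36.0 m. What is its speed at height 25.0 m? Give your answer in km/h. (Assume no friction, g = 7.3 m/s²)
mgh₁ = mgh₂ + ½mv² ⇒ v = √(2g(h₁−h₂)) = √(2·7.3·11.0) = 12.6728 m/s = 45.62 km/h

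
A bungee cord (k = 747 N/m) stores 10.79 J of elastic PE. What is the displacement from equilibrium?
x = √(2·PE/k) = √(2·10.79/747) = 0.17 m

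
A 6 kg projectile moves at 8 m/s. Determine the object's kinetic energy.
KE = ½mv² = ½(6)(8)² = 192.0 J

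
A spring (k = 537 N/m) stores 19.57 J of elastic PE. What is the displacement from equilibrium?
x = √(2·PE/k) = √(2·19.57/537) = 0.27 m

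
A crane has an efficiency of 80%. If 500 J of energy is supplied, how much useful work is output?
W_out = η·W_in = 0.8·500 = 400.0 J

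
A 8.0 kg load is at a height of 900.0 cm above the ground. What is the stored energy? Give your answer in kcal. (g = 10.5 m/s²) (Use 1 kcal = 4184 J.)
Convert to SI: m = 8.0 kg, h = 9.0 m
PE = mgh = (8.0)(10.5)(9.0) = 756.0 J = 0.1807 kcal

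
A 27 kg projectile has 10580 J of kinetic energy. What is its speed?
v = √(2·KE/m) = √(2·10580/27) = 27.99 m/s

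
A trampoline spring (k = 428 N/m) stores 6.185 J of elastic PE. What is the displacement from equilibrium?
x = √(2·PE/k) = √(2·6.185/428) = 0.17 m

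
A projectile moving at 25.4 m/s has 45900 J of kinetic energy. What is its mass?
m = 2·KE/v² = 2·45900/(25.4)² = 142.3 kg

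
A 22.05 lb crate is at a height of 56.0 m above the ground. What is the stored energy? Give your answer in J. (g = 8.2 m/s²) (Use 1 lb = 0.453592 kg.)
Convert to SI: m = 10.0017 kg, h = 56.0 m
PE = mgh = (10.0017)(8.2)(56.0) = 4593 J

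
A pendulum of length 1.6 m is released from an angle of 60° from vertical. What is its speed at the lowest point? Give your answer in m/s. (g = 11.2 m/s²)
h = L(1 − cosθ) = 1.6(1 − cos60°) = 0.8 m
v = √(2gh) = √(2·11.2·0.8) = 4.233 m/s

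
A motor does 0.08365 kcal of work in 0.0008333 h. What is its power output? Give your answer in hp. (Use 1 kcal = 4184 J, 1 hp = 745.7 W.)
Convert to SI: W = 349.992 J, t = 2.99988 s
P = W/t = 349.992/2.99988 = 116.669 W = 0.1565 hp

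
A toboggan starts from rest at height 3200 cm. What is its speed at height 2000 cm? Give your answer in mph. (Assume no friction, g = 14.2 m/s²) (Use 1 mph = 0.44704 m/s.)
Convert to SI: h₁−h₂ = 12.0 m
mgh₁ = mgh₂ + ½mv² ⇒ v = √(2g(h₁−h₂)) = √(2·14.2·12.0) = 18.4608 m/s = 41.3 mph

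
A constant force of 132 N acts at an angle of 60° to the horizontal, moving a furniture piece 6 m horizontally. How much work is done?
W = F·d·cosθ = (132)(6)cos(60°) = 396.0 J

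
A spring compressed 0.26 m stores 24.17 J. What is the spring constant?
k = 2·PE/x² = 2·24.17/(0.26)² = 715.1 N/m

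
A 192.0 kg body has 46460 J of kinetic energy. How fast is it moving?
v = √(2·KE/m) = √(2·46460/192.0) = 22.0 m/s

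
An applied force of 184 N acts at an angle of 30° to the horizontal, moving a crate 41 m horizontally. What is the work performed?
W = F·d·cosθ = (184)(41)cos(30°) = 6533 J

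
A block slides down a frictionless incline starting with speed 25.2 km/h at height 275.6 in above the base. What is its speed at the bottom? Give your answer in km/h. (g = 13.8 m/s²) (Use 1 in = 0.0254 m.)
Convert to SI: v₀ = 7.0 m/s, h = 7.00024 m
½mv₀² + mgh = ½mv² ⇒ v = √(v₀² + 2gh) = √(7.0² + 2·13.8·7.00024) = 15.563 m/s = 56.03 km/h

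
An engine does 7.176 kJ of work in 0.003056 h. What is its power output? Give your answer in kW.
Convert to SI: W = 7176.0 J, t = 11.0016 s
P = W/t = 7176.0/11.0016 = 652.269 W = 0.6523 kW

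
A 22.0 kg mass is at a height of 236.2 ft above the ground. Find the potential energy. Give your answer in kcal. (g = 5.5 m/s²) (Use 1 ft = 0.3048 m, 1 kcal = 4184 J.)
Convert to SI: m = 22.0 kg, h = 71.9938 m
PE = mgh = (22.0)(5.5)(71.9938) = 8711.24 J = 2.082 kcal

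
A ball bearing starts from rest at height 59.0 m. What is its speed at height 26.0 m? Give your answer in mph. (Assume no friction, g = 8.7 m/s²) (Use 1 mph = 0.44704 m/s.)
mgh₁ = mgh₂ + ½mv² ⇒ v = √(2g(h₁−h₂)) = √(2·8.7·33.0) = 23.9625 m/s = 53.6 mph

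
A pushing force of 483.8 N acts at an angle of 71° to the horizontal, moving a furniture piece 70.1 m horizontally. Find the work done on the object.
W = F·d·cosθ = (483.8)(70.1)cos(71°) = 11040 J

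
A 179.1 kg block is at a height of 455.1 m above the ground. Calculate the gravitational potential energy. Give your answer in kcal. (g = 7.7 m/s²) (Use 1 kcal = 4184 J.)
PE = mgh = (179.1)(7.7)(455.1) = 627615 J = 150.0 kcal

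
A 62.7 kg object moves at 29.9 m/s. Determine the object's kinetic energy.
KE = ½mv² = ½(62.7)(29.9)² = 28030 J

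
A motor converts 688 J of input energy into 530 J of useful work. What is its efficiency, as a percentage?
η = W_out/W_in = 530/688 = 77.03%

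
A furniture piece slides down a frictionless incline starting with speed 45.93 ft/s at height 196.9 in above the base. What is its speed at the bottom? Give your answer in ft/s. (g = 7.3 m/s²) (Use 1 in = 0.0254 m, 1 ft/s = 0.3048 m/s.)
Convert to SI: v₀ = 13.9995 m/s, h = 5.00126 m
½mv₀² + mgh = ½mv² ⇒ v = √(v₀² + 2gh) = √(13.9995² + 2·7.3·5.00126) = 16.4013 m/s = 53.81 ft/s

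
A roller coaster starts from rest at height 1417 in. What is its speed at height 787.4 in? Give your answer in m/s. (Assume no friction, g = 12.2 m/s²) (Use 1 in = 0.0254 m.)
Convert to SI: h₁−h₂ = 15.9918 m
mgh₁ = mgh₂ + ½mv² ⇒ v = √(2g(h₁−h₂)) = √(2·12.2·15.9918) = 19.75 m/s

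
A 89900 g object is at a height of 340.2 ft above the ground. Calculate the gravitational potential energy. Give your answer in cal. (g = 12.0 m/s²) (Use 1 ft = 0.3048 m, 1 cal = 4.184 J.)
Convert to SI: m = 89.9 kg, h = 103.693 m
PE = mgh = (89.9)(12.0)(103.693) = 111864 J = 26740 cal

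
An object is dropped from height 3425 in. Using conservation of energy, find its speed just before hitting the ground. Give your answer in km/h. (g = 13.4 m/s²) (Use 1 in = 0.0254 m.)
Convert to SI: h = 86.995 m
mgh = ½mv² ⇒ v = √(2gh) = √(2·13.4·86.995) = 48.2853 m/s = 173.8 km/h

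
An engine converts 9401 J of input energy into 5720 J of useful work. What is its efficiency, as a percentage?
η = W_out/W_in = 5720/9401 = 60.84%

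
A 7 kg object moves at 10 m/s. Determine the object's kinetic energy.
KE = ½mv² = ½(7)(10)² = 350.0 J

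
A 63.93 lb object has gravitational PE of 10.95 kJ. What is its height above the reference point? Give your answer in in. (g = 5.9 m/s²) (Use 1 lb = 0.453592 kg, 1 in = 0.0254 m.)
Convert to SI: m = 28.9981 kg, PE = 10950.0 J
h = PE/(mg) = 10950.0/(28.9981·5.9) = 64.0018 m = 2520 in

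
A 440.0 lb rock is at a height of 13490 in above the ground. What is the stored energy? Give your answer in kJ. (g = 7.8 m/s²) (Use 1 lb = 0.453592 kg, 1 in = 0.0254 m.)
Convert to SI: m = 199.58 kg, h = 342.646 m
PE = mgh = (199.58)(7.8)(342.646) = 533407 J = 533.4 kJ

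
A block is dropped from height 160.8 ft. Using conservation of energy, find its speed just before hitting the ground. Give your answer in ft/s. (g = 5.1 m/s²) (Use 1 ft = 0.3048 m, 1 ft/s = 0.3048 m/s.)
Convert to SI: h = 49.0118 m
mgh = ½mv² ⇒ v = √(2gh) = √(2·5.1·49.0118) = 22.3589 m/s = 73.36 ft/s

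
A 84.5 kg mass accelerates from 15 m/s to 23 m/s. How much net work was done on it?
W = ΔKE = ½m(v₂² − v₁²) = ½(84.5)(23² − 15²) = 12844.0 J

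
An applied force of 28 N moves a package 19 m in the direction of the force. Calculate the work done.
W = F·d = (28)(19) = 532.0 J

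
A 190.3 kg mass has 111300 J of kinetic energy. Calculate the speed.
v = √(2·KE/m) = √(2·111300/190.3) = 34.2 m/s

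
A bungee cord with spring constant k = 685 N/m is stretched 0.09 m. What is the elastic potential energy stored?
PE = ½kx² = ½(685)(0.09)² = 2.774 J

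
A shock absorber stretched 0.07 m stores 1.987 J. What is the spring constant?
k = 2·PE/x² = 2·1.987/(0.07)² = 811.0 N/m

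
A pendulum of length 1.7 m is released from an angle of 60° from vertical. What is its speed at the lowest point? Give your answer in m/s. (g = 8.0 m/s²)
h = L(1 − cosθ) = 1.7(1 − cos60°) = 0.85 m
v = √(2gh) = √(2·8.0·0.85) = 3.688 m/s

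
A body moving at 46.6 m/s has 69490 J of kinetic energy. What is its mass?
m = 2·KE/v² = 2·69490/(46.6)² = 64.0 kg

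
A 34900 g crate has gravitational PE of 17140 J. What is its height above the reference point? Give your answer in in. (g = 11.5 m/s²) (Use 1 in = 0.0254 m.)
Convert to SI: m = 34.9 kg, PE = 17140.0 J
h = PE/(mg) = 17140.0/(34.9·11.5) = 42.7059 m = 1681 in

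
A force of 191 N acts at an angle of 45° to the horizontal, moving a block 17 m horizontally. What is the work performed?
W = F·d·cosθ = (191)(17)cos(45°) = 2296 J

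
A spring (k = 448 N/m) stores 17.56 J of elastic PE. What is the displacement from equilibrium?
x = √(2·PE/k) = √(2·17.56/448) = 0.28 m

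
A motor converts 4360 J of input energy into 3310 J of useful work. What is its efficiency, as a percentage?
η = W_out/W_in = 3310/4360 = 75.92%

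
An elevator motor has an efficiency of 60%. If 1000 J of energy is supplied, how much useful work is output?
W_out = η·W_in = 0.6·1000 = 600.0 J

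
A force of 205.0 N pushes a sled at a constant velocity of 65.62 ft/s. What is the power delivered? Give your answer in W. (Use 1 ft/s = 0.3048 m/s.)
Convert to SI: F = 205.0 N, v = 20.001 m/s
P = Fv = (205.0)(20.001) = 4100 W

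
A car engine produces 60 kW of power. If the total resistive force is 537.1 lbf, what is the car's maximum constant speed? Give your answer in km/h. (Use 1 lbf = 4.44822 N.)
Convert to SI: F = 2389.14 N
P = Fv ⇒ v = P/F = 60000 W/2389.14 N = 25.1137 m/s = 90.41 km/h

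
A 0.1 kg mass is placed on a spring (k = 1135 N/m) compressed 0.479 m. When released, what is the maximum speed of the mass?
½kx² = ½mv² ⇒ v = x√(k/m) = (0.479)√(1135/0.1) = 51.03 m/s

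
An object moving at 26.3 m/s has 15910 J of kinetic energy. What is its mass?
m = 2·KE/v² = 2·15910/(26.3)² = 46.0 kg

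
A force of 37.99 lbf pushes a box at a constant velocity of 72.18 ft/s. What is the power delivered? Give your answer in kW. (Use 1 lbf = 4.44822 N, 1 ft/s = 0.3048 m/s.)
Convert to SI: F = 168.988 N, v = 22.0005 m/s
P = Fv = (168.988)(22.0005) = 3717.81 W = 3.718 kW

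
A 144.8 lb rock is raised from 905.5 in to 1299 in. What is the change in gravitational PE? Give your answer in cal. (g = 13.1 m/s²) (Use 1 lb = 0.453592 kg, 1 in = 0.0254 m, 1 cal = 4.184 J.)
Convert to SI: m = 65.6801 kg, Δh = 9.9949 m
ΔPE = mgΔh = (65.6801)(13.1)(9.9949) = 8599.71 J = 2055 cal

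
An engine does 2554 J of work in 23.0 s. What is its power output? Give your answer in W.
P = W/t = 2554.0/23.0 = 111.0 W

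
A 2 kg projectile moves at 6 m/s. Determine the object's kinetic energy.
KE = ½mv² = ½(2)(6)² = 36.0 J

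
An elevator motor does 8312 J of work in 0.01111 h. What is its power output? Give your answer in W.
Convert to SI: W = 8312.0 J, t = 39.996 s
P = W/t = 8312.0/39.996 = 207.8 W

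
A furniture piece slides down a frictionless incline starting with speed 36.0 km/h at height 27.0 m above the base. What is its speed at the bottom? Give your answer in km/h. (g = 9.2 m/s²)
Convert to SI: v₀ = 10.0 m/s, h = 27.0 m
½mv₀² + mgh = ½mv² ⇒ v = √(v₀² + 2gh) = √(10.0² + 2·9.2·27.0) = 24.4295 m/s = 87.95 km/h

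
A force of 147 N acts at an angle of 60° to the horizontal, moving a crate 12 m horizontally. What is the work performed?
W = F·d·cosθ = (147)(12)cos(60°) = 882.0 J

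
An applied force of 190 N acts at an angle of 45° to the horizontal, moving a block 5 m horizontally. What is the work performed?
W = F·d·cosθ = (190)(5)cos(45°) = 671.8 J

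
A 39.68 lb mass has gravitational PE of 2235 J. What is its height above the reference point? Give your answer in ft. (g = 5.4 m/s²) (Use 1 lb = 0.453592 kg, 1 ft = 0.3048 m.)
Convert to SI: m = 17.9985 kg, PE = 2235.0 J
h = PE/(mg) = 2235.0/(17.9985·5.4) = 22.9957 m = 75.45 ft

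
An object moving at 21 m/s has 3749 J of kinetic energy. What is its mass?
m = 2·KE/v² = 2·3749/(21)² = 17.0 kg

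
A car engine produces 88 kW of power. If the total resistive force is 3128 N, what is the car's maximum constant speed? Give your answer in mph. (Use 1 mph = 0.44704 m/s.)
P = Fv ⇒ v = P/F = 88000 W/3128.0 N = 28.133 m/s = 62.93 mph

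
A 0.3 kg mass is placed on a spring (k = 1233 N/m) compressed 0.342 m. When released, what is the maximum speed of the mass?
½kx² = ½mv² ⇒ v = x√(k/m) = (0.342)√(1233/0.3) = 21.93 m/s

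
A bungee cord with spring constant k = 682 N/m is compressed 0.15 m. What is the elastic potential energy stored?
PE = ½kx² = ½(682)(0.15)² = 7.673 J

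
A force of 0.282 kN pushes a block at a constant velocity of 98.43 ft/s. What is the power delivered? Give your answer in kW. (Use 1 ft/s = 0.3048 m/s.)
Convert to SI: F = 282.0 N, v = 30.0015 m/s
P = Fv = (282.0)(30.0015) = 8460.41 W = 8.46 kW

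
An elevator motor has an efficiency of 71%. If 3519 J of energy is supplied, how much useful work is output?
W_out = η·W_in = 0.71·3519 = 2498.49 J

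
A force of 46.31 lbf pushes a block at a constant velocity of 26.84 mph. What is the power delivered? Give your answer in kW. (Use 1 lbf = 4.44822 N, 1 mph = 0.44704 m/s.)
Convert to SI: F = 205.997 N, v = 11.9986 m/s
P = Fv = (205.997)(11.9986) = 2471.67 W = 2.472 kW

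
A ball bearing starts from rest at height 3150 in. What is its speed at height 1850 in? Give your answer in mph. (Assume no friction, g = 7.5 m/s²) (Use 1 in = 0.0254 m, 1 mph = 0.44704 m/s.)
Convert to SI: h₁−h₂ = 33.02 m
mgh₁ = mgh₂ + ½mv² ⇒ v = √(2g(h₁−h₂)) = √(2·7.5·33.02) = 22.2553 m/s = 49.78 mph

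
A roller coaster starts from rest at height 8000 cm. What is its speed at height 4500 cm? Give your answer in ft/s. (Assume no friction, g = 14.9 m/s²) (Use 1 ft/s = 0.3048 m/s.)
Convert to SI: h₁−h₂ = 35.0 m
mgh₁ = mgh₂ + ½mv² ⇒ v = √(2g(h₁−h₂)) = √(2·14.9·35.0) = 32.2955 m/s = 106.0 ft/s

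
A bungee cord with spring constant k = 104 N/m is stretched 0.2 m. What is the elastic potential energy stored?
PE = ½kx² = ½(104)(0.2)² = 2.08 J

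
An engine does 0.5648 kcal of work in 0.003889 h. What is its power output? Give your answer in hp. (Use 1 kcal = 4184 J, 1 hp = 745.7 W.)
Convert to SI: W = 2363.12 J, t = 14.0004 s
P = W/t = 2363.12/14.0004 = 168.79 W = 0.2264 hp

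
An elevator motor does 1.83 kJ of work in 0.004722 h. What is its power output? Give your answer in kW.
Convert to SI: W = 1830.0 J, t = 16.9992 s
P = W/t = 1830.0/16.9992 = 107.652 W = 0.1077 kW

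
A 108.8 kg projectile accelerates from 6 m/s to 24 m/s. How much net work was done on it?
W = ΔKE = ½m(v₂² − v₁²) = ½(108.8)(24² − 6²) = 29376.0 J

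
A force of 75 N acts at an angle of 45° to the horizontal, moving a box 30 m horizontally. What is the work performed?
W = F·d·cosθ = (75)(30)cos(45°) = 1591 J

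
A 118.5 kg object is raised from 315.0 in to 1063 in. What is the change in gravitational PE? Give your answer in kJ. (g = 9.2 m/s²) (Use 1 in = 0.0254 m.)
Convert to SI: m = 118.5 kg, Δh = 18.9992 m
ΔPE = mgΔh = (118.5)(9.2)(18.9992) = 20712.9 J = 20.71 kJ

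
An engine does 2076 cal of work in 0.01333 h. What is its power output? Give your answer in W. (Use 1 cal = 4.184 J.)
Convert to SI: W = 8685.98 J, t = 47.988 s
P = W/t = 8685.98/47.988 = 181.0 W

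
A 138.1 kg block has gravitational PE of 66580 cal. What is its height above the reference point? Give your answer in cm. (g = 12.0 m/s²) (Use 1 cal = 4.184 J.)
Convert to SI: m = 138.1 kg, PE = 278571 J
h = PE/(mg) = 278571/(138.1·12.0) = 168.097 m = 16810 cm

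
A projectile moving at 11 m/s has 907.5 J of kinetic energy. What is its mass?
m = 2·KE/v² = 2·907.5/(11)² = 15.0 kg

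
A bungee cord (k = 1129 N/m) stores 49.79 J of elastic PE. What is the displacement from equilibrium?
x = √(2·PE/k) = √(2·49.79/1129) = 0.297 m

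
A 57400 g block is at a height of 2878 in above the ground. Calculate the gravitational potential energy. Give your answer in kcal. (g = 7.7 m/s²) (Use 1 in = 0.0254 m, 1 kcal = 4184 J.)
Convert to SI: m = 57.4 kg, h = 73.1012 m
PE = mgh = (57.4)(7.7)(73.1012) = 32309.3 J = 7.722 kcal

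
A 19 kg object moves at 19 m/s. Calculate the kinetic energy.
KE = ½mv² = ½(19)(19)² = 3429.5 J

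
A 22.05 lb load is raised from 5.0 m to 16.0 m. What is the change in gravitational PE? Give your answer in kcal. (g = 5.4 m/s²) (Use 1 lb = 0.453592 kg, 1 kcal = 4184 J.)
Convert to SI: m = 10.0017 kg, Δh = 11.0 m
ΔPE = mgΔh = (10.0017)(5.4)(11.0) = 594.101 J = 0.142 kcal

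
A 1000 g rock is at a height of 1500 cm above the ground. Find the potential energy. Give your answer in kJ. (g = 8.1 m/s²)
Convert to SI: m = 1.0 kg, h = 15.0 m
PE = mgh = (1.0)(8.1)(15.0) = 121.5 J = 0.1215 kJ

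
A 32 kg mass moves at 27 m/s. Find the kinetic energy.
KE = ½mv² = ½(32)(27)² = 11664.0 J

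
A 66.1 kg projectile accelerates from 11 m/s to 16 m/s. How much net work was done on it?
W = ΔKE = ½m(v₂² − v₁²) = ½(66.1)(16² − 11²) = 4461.75 J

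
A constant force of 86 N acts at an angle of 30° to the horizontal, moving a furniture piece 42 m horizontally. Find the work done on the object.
W = F·d·cosθ = (86)(42)cos(30°) = 3128 J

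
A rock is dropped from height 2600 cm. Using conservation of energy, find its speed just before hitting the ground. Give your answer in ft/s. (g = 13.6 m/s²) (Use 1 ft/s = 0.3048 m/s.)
Convert to SI: h = 26.0 m
mgh = ½mv² ⇒ v = √(2gh) = √(2·13.6·26.0) = 26.5932 m/s = 87.25 ft/s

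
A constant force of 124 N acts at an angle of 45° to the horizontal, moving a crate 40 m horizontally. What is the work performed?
W = F·d·cosθ = (124)(40)cos(45°) = 3507 J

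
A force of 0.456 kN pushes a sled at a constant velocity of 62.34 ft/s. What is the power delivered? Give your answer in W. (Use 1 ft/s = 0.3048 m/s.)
Convert to SI: F = 456.0 N, v = 19.0012 m/s
P = Fv = (456.0)(19.0012) = 8665 W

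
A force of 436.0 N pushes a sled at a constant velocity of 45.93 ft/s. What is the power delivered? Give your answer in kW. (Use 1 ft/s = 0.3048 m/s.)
Convert to SI: F = 436.0 N, v = 13.9995 m/s
P = Fv = (436.0)(13.9995) = 6103.77 W = 6.104 kW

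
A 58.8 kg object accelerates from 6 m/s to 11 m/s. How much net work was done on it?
W = ΔKE = ½m(v₂² − v₁²) = ½(58.8)(11² − 6²) = 2499.0 J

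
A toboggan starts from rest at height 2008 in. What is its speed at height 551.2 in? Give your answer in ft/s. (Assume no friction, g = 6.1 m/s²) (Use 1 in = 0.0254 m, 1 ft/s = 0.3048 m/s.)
Convert to SI: h₁−h₂ = 37.0027 m
mgh₁ = mgh₂ + ½mv² ⇒ v = √(2g(h₁−h₂)) = √(2·6.1·37.0027) = 21.247 m/s = 69.71 ft/s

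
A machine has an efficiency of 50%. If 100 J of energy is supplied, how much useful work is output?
W_out = η·W_in = 0.5·100 = 50.0 J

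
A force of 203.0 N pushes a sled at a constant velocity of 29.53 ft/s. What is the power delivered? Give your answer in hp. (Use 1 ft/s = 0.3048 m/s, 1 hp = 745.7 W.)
Convert to SI: F = 203.0 N, v = 9.00074 m/s
P = Fv = (203.0)(9.00074) = 1827.15 W = 2.45 hp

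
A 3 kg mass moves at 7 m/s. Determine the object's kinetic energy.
KE = ½mv² = ½(3)(7)² = 73.5 J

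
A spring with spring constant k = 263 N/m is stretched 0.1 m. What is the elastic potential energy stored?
PE = ½kx² = ½(263)(0.1)² = 1.315 J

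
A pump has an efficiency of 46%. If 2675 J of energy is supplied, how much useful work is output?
W_out = η·W_in = 0.46·2675 = 1230.5 J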